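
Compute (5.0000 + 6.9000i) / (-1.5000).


Conjugate of z2 = -1.5000
Numerator: (5.0000 + 6.9000i)(-1.5000) = -7.5000 - 10.3500i
Denominator: (-1.5)^2 + 0^2 = 2.25
Result = (-7.5000 - 10.3500i)/2.25

-3.3333 - 4.6000i


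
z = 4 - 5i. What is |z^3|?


|z| = sqrt(16+25) = sqrt(41) = 6.4031
|z^3| = |z|^3 = (sqrt(41))^3 = 41*sqrt(41)

|z^3| = 41*sqrt(41) ≈ 262.5281


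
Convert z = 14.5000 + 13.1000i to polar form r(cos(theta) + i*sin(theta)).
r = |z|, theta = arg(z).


r = sqrt(210.25+171.61) = sqrt(381.86) = 19.5412
theta = atan2(13.1, 14.5) = 42.0962 degrees

r = 19.5412, theta = 42.0962 degrees


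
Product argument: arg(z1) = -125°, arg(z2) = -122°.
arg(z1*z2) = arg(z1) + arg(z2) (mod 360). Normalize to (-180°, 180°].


arg(z1*z2) = -125° - 122° = -247°
Normalized to (-180°, 180°]: 113°

113°


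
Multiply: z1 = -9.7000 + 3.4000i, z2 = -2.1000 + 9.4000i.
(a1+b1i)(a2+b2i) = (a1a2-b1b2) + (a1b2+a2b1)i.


Real = -9.7*(-2.1) - 3.4*9.4 = 20.37 - 31.96 = -11.59
Imag = -9.7*9.4 - (2.1)*3.4 = -91.18 - (7.14) = -98.32

-11.5900 - 98.3200i


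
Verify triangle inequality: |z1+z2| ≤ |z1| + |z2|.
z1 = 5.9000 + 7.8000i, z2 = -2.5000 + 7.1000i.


|z1| = sqrt(5.9^2 + 7.8^2) = sqrt(95.65) = 9.7801
|z2| = sqrt((-2.5)^2 + 7.1^2) = sqrt(56.66) = 7.5273
z1+z2 = 3.4000 + 14.9000i
|z1+z2| = sqrt(233.57) = 15.2830
|z1|+|z2| = 9.7801 + 7.5273 = 17.3074

|z1+z2| = 15.2830 ≤ |z1|+|z2| = 17.3074 (verified)


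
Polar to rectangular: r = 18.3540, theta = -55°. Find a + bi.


a = 18.3540*cos(-55°) = 18.3540*0.573576 = 10.5274
b = 18.3540*sin(-55°) = 18.3540*(-0.81915) = -15.0347

10.5274 - 15.0347i


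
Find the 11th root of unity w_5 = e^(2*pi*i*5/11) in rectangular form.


Angle = 360*5/11 = 163.6364°
a = cos(163.6364°) = -0.9595
b = sin(163.6364°) = 0.2817

-0.9595 + 0.2817i


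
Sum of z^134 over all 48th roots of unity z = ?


The roots are w_k = w^k with w = e^(2*pi*i/48), and (w^k)^134 = (w^134)^k.
So S = 1 + u + u^2 + ... + u^(47) with u = w^134.
134 = 2*48 + 38, so 134 is not a multiple of 48: u = (w^48)^2 * w^38 = w^38 ≠ 1 (w is a primitive 48th root), while u^48 = (w^48)^134 = 1.
Geometric series: S = (1 - u^48)/(1 - u) = (1 - 1)/(1 - u) = 0

S = 0


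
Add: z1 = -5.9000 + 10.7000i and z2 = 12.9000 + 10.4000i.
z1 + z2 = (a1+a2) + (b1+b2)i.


Real: -5.9 + 12.9 = 7
Imag: 10.7 + 10.4 = 21.1

7.0000 + 21.1000i


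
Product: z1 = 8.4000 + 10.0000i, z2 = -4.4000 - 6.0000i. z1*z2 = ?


Real = 8.4*(-4.4) - 10*(-6) = -36.96 - (-60) = 23.04
Imag = 8.4*(-6) - (4.4)*10 = -50.4 - (44) = -94.4

23.0400 - 94.4000i


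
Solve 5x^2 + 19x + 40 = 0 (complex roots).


disc = 19^2 - 4*5*40 = 361 - 800 = -439
sqrt(|disc|) = sqrt(439) = 20.9523
Real part = -19/(2*5) = -1.9000
Imag part = 20.9523/(2*5) = 2.0952

-1.9000 ± 2.0952i


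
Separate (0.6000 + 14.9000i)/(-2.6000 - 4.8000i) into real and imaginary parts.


Multiply by conjugate: (0.6000 + 14.9000i)(-2.6000 + 4.8000i) / ((-2.6)^2 + (-4.8)^2)
Numerator real = 0.6*(-2.6) + 14.9*(-4.8) = -73.08
Numerator imag = 14.9*(-2.6) - 0.6*(-4.8) = -35.86
Denominator = 29.8
Re(z) = -73.08/29.8 = -2.4523
Im(z) = -35.86/29.8 = -1.2034

Re(z) = -2.4523, Im(z) = -1.2034


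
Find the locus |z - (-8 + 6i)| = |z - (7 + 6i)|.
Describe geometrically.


Equal distances means the locus is the perpendicular bisector of z1 and z2.
Midpoint = ((-8+7)/2, (6+6)/2) = (-0.5000, 6.0000)

Perpendicular bisector through (-0.5000, 6.0000)


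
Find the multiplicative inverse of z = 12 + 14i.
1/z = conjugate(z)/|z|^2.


|z|^2 = 144+196 = 340
1/z = (12 - 14i)/340

1/z = 0.0353 - 0.0412i


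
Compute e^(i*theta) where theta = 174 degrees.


cos(174°) = -0.9945
sin(174°) = 0.1045

e^(i*174°) = -0.9945 + 0.1045i


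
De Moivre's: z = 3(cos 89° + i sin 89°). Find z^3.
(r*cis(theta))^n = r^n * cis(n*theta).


r^3 = 3^3 = 27
n*theta = 3*89° = 267° = 267° (mod 360)
a = 27*cos(267°) = -1.4131
b = 27*sin(267°) = -26.9630

27 cis(267°) = -1.4131 - 26.9630i


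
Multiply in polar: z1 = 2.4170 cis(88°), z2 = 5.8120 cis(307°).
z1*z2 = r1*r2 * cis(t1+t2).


r = 2.4170 * 5.8120 = 14.0476
theta = 88° + 307° = 395° = 35° (mod 360)

14.0476 cis(35°)


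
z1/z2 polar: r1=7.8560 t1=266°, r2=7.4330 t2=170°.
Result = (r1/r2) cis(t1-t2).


r = 7.8560 / 7.4330 = 1.0569
theta = 266° - 170° = 96° = 96° (mod 360)

1.0569 cis(96°)


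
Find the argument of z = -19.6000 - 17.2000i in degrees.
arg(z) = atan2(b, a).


Re = -19.6, Im = -17.2
arg = atan2(-17.2, -19.6) = -138.7314 degrees

arg(z) = -138.7314 degrees


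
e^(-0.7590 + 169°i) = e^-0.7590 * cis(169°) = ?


e^-0.7590 = 0.4681
cos(169°) = -0.9816
sin(169°) = 0.1908
Real = 0.4681*(-0.9816) = -0.4595
Imag = 0.4681*0.1908 = 0.0893

-0.4595 + 0.0893i


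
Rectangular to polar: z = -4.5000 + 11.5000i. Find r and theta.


r = sqrt(20.25+132.25) = sqrt(152.5) = 12.3491
theta = atan2(11.5, -4.5) = 111.3706 degrees

r = 12.3491, theta = 111.3706 degrees


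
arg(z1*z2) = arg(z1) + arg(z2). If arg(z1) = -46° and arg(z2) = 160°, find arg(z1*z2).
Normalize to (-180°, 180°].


arg(z1*z2) = -46° + 160° = 114°
Normalized to (-180°, 180°]: 114°

114°


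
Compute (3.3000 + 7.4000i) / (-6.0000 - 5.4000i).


Conjugate of z2 = -6.0000 + 5.4000i
Numerator: (3.3000 + 7.4000i)(-6.0000 + 5.4000i) = -59.7600 - 26.5800i
Denominator: (-6)^2 + (-5.4)^2 = 65.16
Result = (-59.7600 - 26.5800i)/65.16

-0.9171 - 0.4079i


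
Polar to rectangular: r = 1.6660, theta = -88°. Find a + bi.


a = 1.6660*cos(-88°) = 1.6660*0.0349 = 0.0581
b = 1.6660*sin(-88°) = 1.6660*(-0.9994) = -1.6650

0.0581 - 1.6650i


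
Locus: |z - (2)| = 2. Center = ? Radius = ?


|z - z0| = r is a circle with center z0 and radius r.
Center = (2, 0), radius = 2

Circle with center (2, 0) and radius 2


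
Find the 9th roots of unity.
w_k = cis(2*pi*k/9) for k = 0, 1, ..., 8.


The 9th roots of unity are cis(360k/9°) for k=0..8
Angle step = 360/9 = 40°
Primitive root: cis(40°)
Primitive root = 0.7660 + 0.6428i

9 roots at angles: 0°, 40°, 80°, 120°, 160°, 200°, 240°, 280°, 320°


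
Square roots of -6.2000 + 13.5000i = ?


|z| = sqrt(38.44+182.25) = 14.8556
sqrt((|z|+a)/2) = sqrt((14.8556+(-6.2))/2) = sqrt(4.3278) = 2.0803
sqrt((|z|-a)/2) = sqrt((14.8556-(-6.2))/2) = sqrt(10.5278) = 3.2447

±(2.0803 + 3.2447i) i.e. 2.0803 + 3.2447i and -2.0803 - 3.2447i


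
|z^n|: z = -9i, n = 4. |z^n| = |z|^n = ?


|z| = sqrt(0+81) = sqrt(81) = 9
|z^4| = |z|^4 = 9^4 = 6561

|z^4| = 6561


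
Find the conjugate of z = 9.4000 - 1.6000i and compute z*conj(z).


z_bar = 9.4000 + 1.6000i
z*z_bar = 9.4^2 + (-1.6)^2 = 88.36 + 2.56 = 90.92

z_bar = 9.4000 + 1.6000i, z*z_bar = 90.92


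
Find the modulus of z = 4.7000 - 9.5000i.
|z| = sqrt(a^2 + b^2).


|z| = sqrt(4.7^2 + (-9.5)^2) = sqrt(22.09 + 90.25) = sqrt(112.34) = 10.5991

|z| = 10.5991


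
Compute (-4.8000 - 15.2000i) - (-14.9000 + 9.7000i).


Real: -4.8 + 14.9 = 10.1
Imag: -15.2 - 9.7 = -24.9

10.1000 - 24.9000i


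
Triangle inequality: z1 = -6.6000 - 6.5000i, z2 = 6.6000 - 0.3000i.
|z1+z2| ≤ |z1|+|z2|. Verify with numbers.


|z1| = sqrt((-6.6)^2 + (-6.5)^2) = sqrt(85.81) = 9.2634
|z2| = sqrt(6.6^2 + (-0.3)^2) = sqrt(43.65) = 6.6068
z1+z2 = -6.8000i
|z1+z2| = sqrt(46.24) = 6.8000
|z1|+|z2| = 9.2634 + 6.6068 = 15.8702

|z1+z2| = 6.8000 ≤ |z1|+|z2| = 15.8702 (verified)


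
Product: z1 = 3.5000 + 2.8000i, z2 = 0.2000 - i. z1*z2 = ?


Real = 3.5*0.2 - 2.8*(-1) = 0.7 - (-2.8) = 3.5
Imag = 3.5*(-1) + 0.2*2.8 = -3.5 + 0.56 = -2.94

3.5000 - 2.9400i


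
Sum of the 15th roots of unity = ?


The sum of all 15th roots of unity is 0.
Geometric series: (1 - w^15)/(1 - w) = (1-1)/(1-w) = 0 since w^15 = 1, w ≠ 1.
Alternatively: coefficient of z^14 in z^15 - 1 is 0.

0


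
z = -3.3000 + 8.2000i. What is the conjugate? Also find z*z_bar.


z_bar = -3.3000 - 8.2000i
z*z_bar = (-3.3)^2 + 8.2^2 = 10.89 + 67.24 = 78.13

z_bar = -3.3000 - 8.2000i, z*z_bar = 78.13


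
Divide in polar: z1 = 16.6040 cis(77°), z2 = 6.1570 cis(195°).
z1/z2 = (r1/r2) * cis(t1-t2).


r = 16.6040 / 6.1570 = 2.6968
theta = 77° - 195° = -118° = 242° (mod 360)

2.6968 cis(242°)


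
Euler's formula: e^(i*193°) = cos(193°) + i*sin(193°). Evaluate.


cos(193°) = -0.9744
sin(193°) = -0.2250

e^(i*193°) = -0.9744 - 0.2250i


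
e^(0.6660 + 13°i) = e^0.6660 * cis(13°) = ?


e^0.6660 = 1.9464
cos(13°) = 0.97437
sin(13°) = 0.225
Real = 1.9464*0.97437 = 1.8965
Imag = 1.9464*0.225 = 0.4379

1.8965 + 0.4379i


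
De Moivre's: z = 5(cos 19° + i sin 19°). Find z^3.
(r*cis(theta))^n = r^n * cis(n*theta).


r^3 = 5^3 = 125
n*theta = 3*19° = 57° = 57° (mod 360)
a = 125*cos(57°) = 68.0799
b = 125*sin(57°) = 104.8338

125 cis(57°) = 68.0799 + 104.8338i


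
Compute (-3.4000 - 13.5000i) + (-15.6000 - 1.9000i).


Real: -3.4 - 15.6 = -19
Imag: -13.5 - 1.9 = -15.4

-19.0000 - 15.4000i


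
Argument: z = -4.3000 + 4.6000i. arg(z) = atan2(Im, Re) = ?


Re = -4.3, Im = 4.6
arg = atan2(4.6, -4.3) = 133.0694 degrees

arg(z) = 133.0694 degrees


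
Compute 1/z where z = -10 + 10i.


|z|^2 = 100+100 = 200
1/z = (-10 - 10i)/200

1/z = -0.0500 - 0.0500i


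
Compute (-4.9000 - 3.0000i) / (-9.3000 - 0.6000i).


Conjugate of z2 = -9.3000 + 0.6000i
Numerator: (-4.9000 - 3.0000i)(-9.3000 + 0.6000i) = 47.3700 + 24.9600i
Denominator: (-9.3)^2 + (-0.6)^2 = 86.85
Result = (47.3700 + 24.9600i)/86.85

0.5454 + 0.2874i


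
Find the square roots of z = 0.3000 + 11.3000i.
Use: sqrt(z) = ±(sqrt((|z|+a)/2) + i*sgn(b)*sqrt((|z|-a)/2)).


|z| = sqrt(0.09+127.69) = 11.3040
sqrt((|z|+a)/2) = sqrt((11.3040+0.3)/2) = sqrt(5.8020) = 2.4087
sqrt((|z|-a)/2) = sqrt((11.3040-0.3)/2) = sqrt(5.5020) = 2.3456

±(2.4087 + 2.3456i) i.e. 2.4087 + 2.3456i and -2.4087 - 2.3456i


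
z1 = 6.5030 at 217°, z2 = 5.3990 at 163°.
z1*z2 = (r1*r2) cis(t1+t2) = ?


r = 6.5030 * 5.3990 = 35.1097
theta = 217° + 163° = 380° = 20° (mod 360)

35.1097 cis(20°)


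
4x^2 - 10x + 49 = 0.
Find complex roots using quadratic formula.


disc = (-10)^2 - 4*4*49 = 100 - 784 = -684
sqrt(|disc|) = sqrt(684) = 26.1534
Real part = 10/(2*4) = 1.2500
Imag part = 26.1534/(2*4) = 3.2692

1.2500 ± 3.2692i


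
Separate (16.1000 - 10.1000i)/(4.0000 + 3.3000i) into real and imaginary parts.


Multiply by conjugate: (16.1000 - 10.1000i)(4.0000 - 3.3000i) / (4^2 + 3.3^2)
Numerator real = 16.1*4 - (10.1)*3.3 = 31.07
Numerator imag = -10.1*4 - 16.1*3.3 = -93.53
Denominator = 26.89
Re(z) = 31.07/26.89 = 1.1554
Im(z) = -93.53/26.89 = -3.4782

Re(z) = 1.1554, Im(z) = -3.4782


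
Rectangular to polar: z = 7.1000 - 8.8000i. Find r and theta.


r = sqrt(50.41+77.44) = sqrt(127.85) = 11.3071
theta = atan2(-8.8, 7.1) = -51.1028 degrees

r = 11.3071, theta = -51.1028 degrees


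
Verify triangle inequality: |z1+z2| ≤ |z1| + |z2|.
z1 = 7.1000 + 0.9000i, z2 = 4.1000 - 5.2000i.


|z1| = sqrt(7.1^2 + 0.9^2) = sqrt(51.22) = 7.1568
|z2| = sqrt(4.1^2 + (-5.2)^2) = sqrt(43.85) = 6.6219
z1+z2 = 11.2000 - 4.3000i
|z1+z2| = sqrt(143.93) = 11.9971
|z1|+|z2| = 7.1568 + 6.6219 = 13.7787

|z1+z2| = 11.9971 ≤ |z1|+|z2| = 13.7787 (verified)


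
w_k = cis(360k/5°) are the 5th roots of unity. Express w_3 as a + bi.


Angle = 360*3/5 = 216°
a = cos(216°) = -0.8090
b = sin(216°) = -0.5878

-0.8090 - 0.5878i


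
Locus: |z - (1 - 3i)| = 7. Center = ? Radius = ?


|z - z0| = r is a circle with center z0 and radius r.
Center = (1, -3), radius = 7

Circle with center (1, -3) and radius 7


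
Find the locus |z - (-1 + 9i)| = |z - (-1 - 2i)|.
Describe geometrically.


Equal distances means the locus is the perpendicular bisector of z1 and z2.
Midpoint = ((-1+(-1))/2, (9+(-2))/2) = (-1.0000, 3.5000)

Perpendicular bisector through (-1.0000, 3.5000)


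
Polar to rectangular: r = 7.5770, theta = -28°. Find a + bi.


a = 7.5770*cos(-28°) = 7.5770*0.88295 = 6.6901
b = 7.5770*sin(-28°) = 7.5770*(-0.46947) = -3.5572

6.6901 - 3.5572i


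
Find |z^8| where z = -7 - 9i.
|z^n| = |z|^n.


|z| = sqrt(49+81) = sqrt(130) = 11.4018
|z^8| = |z|^8 = (sqrt(130))^8 = 130^4 = 285610000

|z^8| = 285610000


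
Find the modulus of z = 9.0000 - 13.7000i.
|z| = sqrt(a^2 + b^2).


|z| = sqrt(9^2 + (-13.7)^2) = sqrt(81 + 187.69) = sqrt(268.69) = 16.3918

|z| = 16.3918


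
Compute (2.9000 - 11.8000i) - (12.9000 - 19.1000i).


Real: 2.9 - 12.9 = -10
Imag: -11.8 + 19.1 = 7.3

-10.0000 + 7.3000i


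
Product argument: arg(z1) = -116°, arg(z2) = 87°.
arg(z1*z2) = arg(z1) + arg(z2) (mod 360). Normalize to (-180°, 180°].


arg(z1*z2) = -116° + 87° = -29°
Normalized to (-180°, 180°]: -29°

-29°


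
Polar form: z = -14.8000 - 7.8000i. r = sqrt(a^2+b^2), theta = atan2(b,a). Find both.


r = sqrt(219.04+60.84) = sqrt(279.88) = 16.7296
theta = atan2(-7.8, -14.8) = -152.2096 degrees

r = 16.7296, theta = -152.2096 degrees


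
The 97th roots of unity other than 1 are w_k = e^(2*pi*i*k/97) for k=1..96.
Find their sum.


With w = e^(2*pi*i/97), all 97 of the 97th roots of unity w^0 = 1, w, ..., w^(96) sum to 0: 1 + w + ... + w^(96) = (1 - w^97)/(1 - w) = 0 since w^97 = 1, w ≠ 1.
Removing the root 1: w + w^2 + ... + w^(96) = 0 - 1 = -1

Sum = -1


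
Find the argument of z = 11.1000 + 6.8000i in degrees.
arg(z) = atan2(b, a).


Re = 11.1, Im = 6.8
arg = atan2(6.8, 11.1) = 31.4922 degrees

arg(z) = 31.4922 degrees


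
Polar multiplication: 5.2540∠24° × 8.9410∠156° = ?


r = 5.2540 * 8.9410 = 46.9760
theta = 24° + 156° = 180° = 180° (mod 360)

46.9760 cis(180°)


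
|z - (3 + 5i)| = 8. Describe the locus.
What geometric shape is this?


|z - z0| = r is a circle with center z0 and radius r.
Center = (3, 5), radius = 8

Circle with center (3, 5) and radius 8


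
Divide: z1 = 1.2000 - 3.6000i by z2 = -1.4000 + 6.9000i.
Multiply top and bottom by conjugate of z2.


Conjugate of z2 = -1.4000 - 6.9000i
Numerator: (1.2000 - 3.6000i)(-1.4000 - 6.9000i) = -26.5200 - 3.2400i
Denominator: (-1.4)^2 + 6.9^2 = 49.57
Result = (-26.5200 - 3.2400i)/49.57

-0.5350 - 0.0654i


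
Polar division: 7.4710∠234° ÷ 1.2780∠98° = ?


r = 7.4710 / 1.2780 = 5.8459
theta = 234° - 98° = 136° = 136° (mod 360)

5.8459 cis(136°)


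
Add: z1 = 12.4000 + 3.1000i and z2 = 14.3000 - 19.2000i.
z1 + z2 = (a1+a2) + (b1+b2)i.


Real: 12.4 + 14.3 = 26.7
Imag: 3.1 - 19.2 = -16.1

26.7000 - 16.1000i


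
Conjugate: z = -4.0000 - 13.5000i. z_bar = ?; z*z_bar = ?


z_bar = -4.0000 + 13.5000i
z*z_bar = (-4)^2 + (-13.5)^2 = 16 + 182.25 = 198.25

z_bar = -4.0000 + 13.5000i, z*z_bar = 198.25


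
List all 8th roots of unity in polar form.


The 8th roots of unity are cis(360k/8°) for k=0..7
Angle step = 360/8 = 45°
Primitive root: cis(45°)
Primitive root = 0.7071 + 0.7071i

8 roots at angles: 0°, 45°, 90°, 135°, 180°, 225°, 270°, 315°


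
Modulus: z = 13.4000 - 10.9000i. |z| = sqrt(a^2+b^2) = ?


|z| = sqrt(13.4^2 + (-10.9)^2) = sqrt(179.56 + 118.81) = sqrt(298.37) = 17.2734

|z| = 17.2734


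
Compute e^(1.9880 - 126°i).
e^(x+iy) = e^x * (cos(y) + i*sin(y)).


e^1.9880 = 7.3009
cos(-126°) = -0.58779
sin(-126°) = -0.80902
Real = 7.3009*(-0.58779) = -4.2914
Imag = 7.3009*(-0.80902) = -5.9066

-4.2914 - 5.9066i


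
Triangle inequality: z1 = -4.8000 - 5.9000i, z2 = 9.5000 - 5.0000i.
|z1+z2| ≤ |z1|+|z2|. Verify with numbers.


|z1| = sqrt((-4.8)^2 + (-5.9)^2) = sqrt(57.85) = 7.6059
|z2| = sqrt(9.5^2 + (-5)^2) = sqrt(115.25) = 10.7355
z1+z2 = 4.7000 - 10.9000i
|z1+z2| = sqrt(140.9) = 11.8701
|z1|+|z2| = 7.6059 + 10.7355 = 18.3414

|z1+z2| = 11.8701 ≤ |z1|+|z2| = 18.3414 (verified)


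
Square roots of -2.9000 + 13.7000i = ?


|z| = sqrt(8.41+187.69) = 14.0036
sqrt((|z|+a)/2) = sqrt((14.0036+(-2.9))/2) = sqrt(5.5518) = 2.3562
sqrt((|z|-a)/2) = sqrt((14.0036-(-2.9))/2) = sqrt(8.4518) = 2.9072

±(2.3562 + 2.9072i) i.e. 2.3562 + 2.9072i and -2.3562 - 2.9072i


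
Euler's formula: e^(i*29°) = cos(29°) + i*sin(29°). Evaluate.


cos(29°) = 0.8746
sin(29°) = 0.4848

e^(i*29°) = 0.8746 + 0.4848i


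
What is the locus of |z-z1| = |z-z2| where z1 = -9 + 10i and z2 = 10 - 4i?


Equal distances means the locus is the perpendicular bisector of z1 and z2.
Midpoint = ((-9+10)/2, (10+(-4))/2) = (0.5000, 3.0000)

Perpendicular bisector through (0.5000, 3.0000)


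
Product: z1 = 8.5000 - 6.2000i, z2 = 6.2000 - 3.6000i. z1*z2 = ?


Real = 8.5*6.2 - (-6.2)*(-3.6) = 52.7 - 22.32 = 30.38
Imag = 8.5*(-3.6) + 6.2*(-6.2) = -30.6 - (38.44) = -69.04

30.3800 - 69.0400i


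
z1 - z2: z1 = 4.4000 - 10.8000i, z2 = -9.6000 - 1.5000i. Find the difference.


Real: 4.4 + 9.6 = 14
Imag: -10.8 + 1.5 = -9.3

14.0000 - 9.3000i


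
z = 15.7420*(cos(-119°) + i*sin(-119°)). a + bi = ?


a = 15.7420*cos(-119°) = 15.7420*(-0.48481) = -7.6319
b = 15.7420*sin(-119°) = 15.7420*(-0.87462) = -13.7683

-7.6319 - 13.7683i


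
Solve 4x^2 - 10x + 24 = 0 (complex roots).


disc = (-10)^2 - 4*4*24 = 100 - 384 = -284
sqrt(|disc|) = sqrt(284) = 16.8523
Real part = 10/(2*4) = 1.2500
Imag part = 16.8523/(2*4) = 2.1065

1.2500 ± 2.1065i


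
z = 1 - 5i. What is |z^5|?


|z| = sqrt(1+25) = sqrt(26) = 5.0990
|z^5| = |z|^5 = (sqrt(26))^5 = 26^2 * sqrt(26) = 676*sqrt(26)

|z^5| = 676*sqrt(26) ≈ 3446.9372


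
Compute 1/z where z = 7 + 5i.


|z|^2 = 49+25 = 74
1/z = (7 - 5i)/74

1/z = 0.0946 - 0.0676i


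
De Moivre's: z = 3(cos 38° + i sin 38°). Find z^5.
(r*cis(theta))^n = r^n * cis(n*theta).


r^5 = 3^5 = 243
n*theta = 5*38° = 190° = 190° (mod 360)
a = 243*cos(190°) = -239.3083
b = 243*sin(190°) = -42.1965

243 cis(190°) = -239.3083 - 42.1965i


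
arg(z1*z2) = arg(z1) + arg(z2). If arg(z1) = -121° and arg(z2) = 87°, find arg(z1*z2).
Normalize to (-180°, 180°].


arg(z1*z2) = -121° + 87° = -34°
Normalized to (-180°, 180°]: -34°

-34°


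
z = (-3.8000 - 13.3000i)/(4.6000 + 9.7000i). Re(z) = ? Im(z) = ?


Multiply by conjugate: (-3.8000 - 13.3000i)(4.6000 - 9.7000i) / (4.6^2 + 9.7^2)
Numerator real = -3.8*4.6 - (13.3)*9.7 = -146.49
Numerator imag = -13.3*4.6 - (-3.8)*9.7 = -24.32
Denominator = 115.25
Re(z) = -146.49/115.25 = -1.2711
Im(z) = -24.32/115.25 = -0.2110

Re(z) = -1.2711, Im(z) = -0.2110


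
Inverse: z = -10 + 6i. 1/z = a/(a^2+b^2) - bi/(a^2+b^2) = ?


|z|^2 = 100+36 = 136
1/z = (-10 - 6i)/136

1/z = -0.0735 - 0.0441i


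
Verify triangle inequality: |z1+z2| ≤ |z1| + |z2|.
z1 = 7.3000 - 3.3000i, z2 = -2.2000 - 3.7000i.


|z1| = sqrt(7.3^2 + (-3.3)^2) = sqrt(64.18) = 8.0112
|z2| = sqrt((-2.2)^2 + (-3.7)^2) = sqrt(18.53) = 4.3046
z1+z2 = 5.1000 - 7.0000i
|z1+z2| = sqrt(75.01) = 8.6608
|z1|+|z2| = 8.0112 + 4.3046 = 12.3158

|z1+z2| = 8.6608 ≤ |z1|+|z2| = 12.3158 (verified)


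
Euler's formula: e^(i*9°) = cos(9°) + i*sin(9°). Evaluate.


cos(9°) = 0.9877
sin(9°) = 0.1564

e^(i*9°) = 0.9877 + 0.1564i


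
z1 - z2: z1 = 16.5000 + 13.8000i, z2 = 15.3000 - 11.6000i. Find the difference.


Real: 16.5 - 15.3 = 1.2
Imag: 13.8 + 11.6 = 25.4

1.2000 + 25.4000i


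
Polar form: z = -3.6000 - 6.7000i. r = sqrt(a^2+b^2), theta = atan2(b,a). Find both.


r = sqrt(12.96+44.89) = sqrt(57.85) = 7.6059
theta = atan2(-6.7, -3.6) = -118.2497 degrees

r = 7.6059, theta = -118.2497 degrees


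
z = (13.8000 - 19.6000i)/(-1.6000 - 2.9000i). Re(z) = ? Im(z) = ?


Multiply by conjugate: (13.8000 - 19.6000i)(-1.6000 + 2.9000i) / ((-1.6)^2 + (-2.9)^2)
Numerator real = 13.8*(-1.6) - (19.6)*(-2.9) = 34.76
Numerator imag = -19.6*(-1.6) - 13.8*(-2.9) = 71.38
Denominator = 10.97
Re(z) = 34.76/10.97 = 3.1686
Im(z) = 71.38/10.97 = 6.5068

Re(z) = 3.1686, Im(z) = 6.5068


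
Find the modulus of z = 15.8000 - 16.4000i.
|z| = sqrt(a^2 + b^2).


|z| = sqrt(15.8^2 + (-16.4)^2) = sqrt(249.64 + 268.96) = sqrt(518.6) = 22.7728

|z| = 22.7728


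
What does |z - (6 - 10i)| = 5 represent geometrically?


|z - z0| = r is a circle with center z0 and radius r.
Center = (6, -10), radius = 5

Circle with center (6, -10) and radius 5


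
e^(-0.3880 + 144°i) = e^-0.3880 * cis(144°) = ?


e^-0.3880 = 0.6784
cos(144°) = -0.809
sin(144°) = 0.5878
Real = 0.6784*(-0.809) = -0.5488
Imag = 0.6784*0.5878 = 0.3988

-0.5488 + 0.3988i


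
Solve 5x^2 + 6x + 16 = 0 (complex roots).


disc = 6^2 - 4*5*16 = 36 - 320 = -284
sqrt(|disc|) = sqrt(284) = 16.8523
Real part = -6/(2*5) = -0.6000
Imag part = 16.8523/(2*5) = 1.6852

-0.6000 ± 1.6852i


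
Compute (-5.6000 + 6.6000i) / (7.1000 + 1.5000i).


Conjugate of z2 = 7.1000 - 1.5000i
Numerator: (-5.6000 + 6.6000i)(7.1000 - 1.5000i) = -29.8600 + 55.2600i
Denominator: 7.1^2 + 1.5^2 = 52.66
Result = (-29.8600 + 55.2600i)/52.66

-0.5670 + 1.0494i


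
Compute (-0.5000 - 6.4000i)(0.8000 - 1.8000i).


Real = -0.5*0.8 - (-6.4)*(-1.8) = -0.4 - 11.52 = -11.92
Imag = -0.5*(-1.8) + 0.8*(-6.4) = 0.9 - (5.12) = -4.22

-11.9200 - 4.2200i


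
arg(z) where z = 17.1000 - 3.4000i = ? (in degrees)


Re = 17.1, Im = -3.4
arg = atan2(-3.4, 17.1) = -11.2455 degrees

arg(z) = -11.2455 degrees


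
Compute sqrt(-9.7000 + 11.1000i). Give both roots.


|z| = sqrt(94.09+123.21) = 14.7411
sqrt((|z|+a)/2) = sqrt((14.7411+(-9.7))/2) = sqrt(2.5205) = 1.5876
sqrt((|z|-a)/2) = sqrt((14.7411-(-9.7))/2) = sqrt(12.2205) = 3.4958

±(1.5876 + 3.4958i) i.e. 1.5876 + 3.4958i and -1.5876 - 3.4958i


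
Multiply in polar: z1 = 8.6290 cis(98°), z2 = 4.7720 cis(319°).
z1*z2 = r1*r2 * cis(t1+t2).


r = 8.6290 * 4.7720 = 41.1776
theta = 98° + 319° = 417° = 57° (mod 360)

41.1776 cis(57°)


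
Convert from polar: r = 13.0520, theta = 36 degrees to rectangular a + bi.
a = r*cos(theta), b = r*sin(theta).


a = 13.0520*cos(36°) = 13.0520*0.80902 = 10.5593
b = 13.0520*sin(36°) = 13.0520*0.58779 = 7.6718

10.5593 + 7.6718i


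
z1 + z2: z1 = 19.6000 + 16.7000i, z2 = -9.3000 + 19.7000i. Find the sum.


Real: 19.6 - 9.3 = 10.3
Imag: 16.7 + 19.7 = 36.4

10.3000 + 36.4000i


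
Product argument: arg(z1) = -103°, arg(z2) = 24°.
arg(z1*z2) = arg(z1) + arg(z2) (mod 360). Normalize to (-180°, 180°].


arg(z1*z2) = -103° + 24° = -79°
Normalized to (-180°, 180°]: -79°

-79°


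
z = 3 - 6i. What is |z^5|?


|z| = sqrt(9+36) = sqrt(45) = 6.7082
|z^5| = |z|^5 = (sqrt(45))^5 = 45^2 * sqrt(45) = 2025*sqrt(45)

|z^5| = 2025*sqrt(45) ≈ 13584.1130


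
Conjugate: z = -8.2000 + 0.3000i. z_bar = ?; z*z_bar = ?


z_bar = -8.2000 - 0.3000i
z*z_bar = (-8.2)^2 + 0.3^2 = 67.24 + 0.09 = 67.33

z_bar = -8.2000 - 0.3000i, z*z_bar = 67.33


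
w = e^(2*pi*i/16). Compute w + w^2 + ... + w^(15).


With w = e^(2*pi*i/16), all 16 of the 16th roots of unity w^0 = 1, w, ..., w^(15) sum to 0: 1 + w + ... + w^(15) = (1 - w^16)/(1 - w) = 0 since w^16 = 1, w ≠ 1.
Removing the root 1: w + w^2 + ... + w^(15) = 0 - 1 = -1

Sum = -1


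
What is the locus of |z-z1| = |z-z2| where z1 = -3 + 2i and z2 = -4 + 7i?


Equal distances means the locus is the perpendicular bisector of z1 and z2.
Midpoint = ((-3+(-4))/2, (2+7)/2) = (-3.5000, 4.5000)

Perpendicular bisector through (-3.5000, 4.5000)


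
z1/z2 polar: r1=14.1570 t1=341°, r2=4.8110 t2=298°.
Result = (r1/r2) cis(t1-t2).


r = 14.1570 / 4.8110 = 2.9426
theta = 341° - 298° = 43° = 43° (mod 360)

2.9426 cis(43°)


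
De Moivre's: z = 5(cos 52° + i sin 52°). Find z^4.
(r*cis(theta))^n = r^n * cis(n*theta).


r^4 = 5^4 = 625
n*theta = 4*52° = 208° = 208° (mod 360)
a = 625*cos(208°) = -551.8422
b = 625*sin(208°) = -293.4197

625 cis(208°) = -551.8422 - 293.4197i


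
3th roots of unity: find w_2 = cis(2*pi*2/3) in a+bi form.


Angle = 360*2/3 = 240°
a = cos(240°) = -0.5000
b = sin(240°) = -0.8660

-0.5000 - 0.8660i


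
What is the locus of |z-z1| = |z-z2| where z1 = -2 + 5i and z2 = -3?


Equal distances means the locus is the perpendicular bisector of z1 and z2.
Midpoint = ((-2+(-3))/2, (5+0)/2) = (-2.5000, 2.5000)

Perpendicular bisector through (-2.5000, 2.5000)


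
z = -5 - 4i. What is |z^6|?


|z| = sqrt(25+16) = sqrt(41) = 6.4031
|z^6| = |z|^6 = (sqrt(41))^6 = 41^3 = 68921

|z^6| = 68921


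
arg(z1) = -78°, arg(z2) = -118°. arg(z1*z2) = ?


arg(z1*z2) = -78° - 118° = -196°
Normalized to (-180°, 180°]: 164°

164°


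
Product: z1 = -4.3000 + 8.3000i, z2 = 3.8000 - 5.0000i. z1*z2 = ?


Real = -4.3*3.8 - 8.3*(-5) = -16.34 - (-41.5) = 25.16
Imag = -4.3*(-5) + 3.8*8.3 = 21.5 + 31.54 = 53.04

25.1600 + 53.0400i


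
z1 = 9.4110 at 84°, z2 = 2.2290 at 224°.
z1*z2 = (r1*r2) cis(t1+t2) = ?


r = 9.4110 * 2.2290 = 20.9771
theta = 84° + 224° = 308° = 308° (mod 360)

20.9771 cis(308°)


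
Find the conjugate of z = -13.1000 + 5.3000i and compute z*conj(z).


z_bar = -13.1000 - 5.3000i
z*z_bar = (-13.1)^2 + 5.3^2 = 171.61 + 28.09 = 199.7

z_bar = -13.1000 - 5.3000i, z*z_bar = 199.7


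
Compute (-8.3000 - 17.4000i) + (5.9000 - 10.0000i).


Real: -8.3 + 5.9 = -2.4
Imag: -17.4 - 10 = -27.4

-2.4000 - 27.4000i


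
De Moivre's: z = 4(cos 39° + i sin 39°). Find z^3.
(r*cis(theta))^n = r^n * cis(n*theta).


r^3 = 4^3 = 64
n*theta = 3*39° = 117° = 117° (mod 360)
a = 64*cos(117°) = -29.0554
b = 64*sin(117°) = 57.0244

64 cis(117°) = -29.0554 + 57.0244i


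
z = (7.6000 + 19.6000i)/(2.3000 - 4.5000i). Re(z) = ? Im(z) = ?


Multiply by conjugate: (7.6000 + 19.6000i)(2.3000 + 4.5000i) / (2.3^2 + (-4.5)^2)
Numerator real = 7.6*2.3 + 19.6*(-4.5) = -70.72
Numerator imag = 19.6*2.3 - 7.6*(-4.5) = 79.28
Denominator = 25.54
Re(z) = -70.72/25.54 = -2.7690
Im(z) = 79.28/25.54 = 3.1042

Re(z) = -2.7690, Im(z) = 3.1042


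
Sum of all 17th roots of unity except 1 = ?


With w = e^(2*pi*i/17), all 17 of the 17th roots of unity w^0 = 1, w, ..., w^(16) sum to 0: 1 + w + ... + w^(16) = (1 - w^17)/(1 - w) = 0 since w^17 = 1, w ≠ 1.
Removing the root 1: w + w^2 + ... + w^(16) = 0 - 1 = -1

Sum = -1


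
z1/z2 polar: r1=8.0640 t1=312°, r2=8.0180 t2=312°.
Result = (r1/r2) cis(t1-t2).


r = 8.0640 / 8.0180 = 1.0057
theta = 312° - 312° = 0° = 0° (mod 360)

1.0057 cis(0°)


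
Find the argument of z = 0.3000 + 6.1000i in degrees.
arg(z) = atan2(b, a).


Re = 0.3, Im = 6.1
arg = atan2(6.1, 0.3) = 87.1844 degrees

arg(z) = 87.1844 degrees


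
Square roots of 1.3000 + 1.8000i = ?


|z| = sqrt(1.69+3.24) = 2.2204
sqrt((|z|+a)/2) = sqrt((2.2204+1.3)/2) = sqrt(1.7602) = 1.3267
sqrt((|z|-a)/2) = sqrt((2.2204-1.3)/2) = sqrt(0.4602) = 0.6784

±(1.3267 + 0.6784i) i.e. 1.3267 + 0.6784i and -1.3267 - 0.6784i


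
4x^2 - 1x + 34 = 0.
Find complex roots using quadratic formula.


disc = (-1)^2 - 4*4*34 = 1 - 544 = -543
sqrt(|disc|) = sqrt(543) = 23.3024
Real part = 1/(2*4) = 0.1250
Imag part = 23.3024/(2*4) = 2.9128

0.1250 ± 2.9128i


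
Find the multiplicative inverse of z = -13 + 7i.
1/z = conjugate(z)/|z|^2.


|z|^2 = 169+49 = 218
1/z = (-13 - 7i)/218

1/z = -0.0596 - 0.0321i


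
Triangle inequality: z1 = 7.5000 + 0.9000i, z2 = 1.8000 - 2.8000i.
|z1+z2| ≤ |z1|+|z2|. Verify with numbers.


|z1| = sqrt(7.5^2 + 0.9^2) = sqrt(57.06) = 7.5538
|z2| = sqrt(1.8^2 + (-2.8)^2) = sqrt(11.08) = 3.3287
z1+z2 = 9.3000 - 1.9000i
|z1+z2| = sqrt(90.1) = 9.4921
|z1|+|z2| = 7.5538 + 3.3287 = 10.8825

|z1+z2| = 9.4921 ≤ |z1|+|z2| = 10.8825 (verified)


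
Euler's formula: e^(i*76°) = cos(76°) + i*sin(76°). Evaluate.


cos(76°) = 0.2419
sin(76°) = 0.9703

e^(i*76°) = 0.2419 + 0.9703i


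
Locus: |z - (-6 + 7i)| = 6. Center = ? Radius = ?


|z - z0| = r is a circle with center z0 and radius r.
Center = (-6, 7), radius = 6

Circle with center (-6, 7) and radius 6


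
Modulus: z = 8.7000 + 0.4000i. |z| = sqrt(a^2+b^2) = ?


|z| = sqrt(8.7^2 + 0.4^2) = sqrt(75.69 + 0.16) = sqrt(75.85) = 8.7092

|z| = 8.7092


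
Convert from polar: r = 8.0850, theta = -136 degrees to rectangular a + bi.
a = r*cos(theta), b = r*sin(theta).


a = 8.0850*cos(-136°) = 8.0850*(-0.71934) = -5.8159
b = 8.0850*sin(-136°) = 8.0850*(-0.69466) = -5.6163

-5.8159 - 5.6163i


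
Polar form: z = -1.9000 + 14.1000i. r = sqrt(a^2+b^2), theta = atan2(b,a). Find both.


r = sqrt(3.61+198.81) = sqrt(202.42) = 14.2274
theta = atan2(14.1, -1.9) = 97.6745 degrees

r = 14.2274, theta = 97.6745 degrees


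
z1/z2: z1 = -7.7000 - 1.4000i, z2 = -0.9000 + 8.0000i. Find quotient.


Conjugate of z2 = -0.9000 - 8.0000i
Numerator: (-7.7000 - 1.4000i)(-0.9000 - 8.0000i) = -4.2700 + 62.8600i
Denominator: (-0.9)^2 + 8^2 = 64.81
Result = (-4.2700 + 62.8600i)/64.81

-0.0659 + 0.9699i


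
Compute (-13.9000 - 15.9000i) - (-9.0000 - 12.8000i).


Real: -13.9 + 9 = -4.9
Imag: -15.9 + 12.8 = -3.1

-4.9000 - 3.1000i


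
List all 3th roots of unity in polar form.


The 3th roots of unity are cis(360k/3°) for k=0..2
Angle step = 360/3 = 120°
Primitive root: cis(120°)
Primitive root = -0.5000 + 0.8660i

3 roots at angles: 0°, 120°, 240°


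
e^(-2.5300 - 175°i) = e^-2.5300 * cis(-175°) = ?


e^-2.5300 = 0.0797
cos(-175°) = -0.9962
sin(-175°) = -0.0872
Real = 0.0797*(-0.9962) = -0.0794
Imag = 0.0797*(-0.0872) = -0.0069

-0.0794 - 0.0069i


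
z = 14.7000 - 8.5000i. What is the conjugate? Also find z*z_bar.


z_bar = 14.7000 + 8.5000i
z*z_bar = 14.7^2 + (-8.5)^2 = 216.09 + 72.25 = 288.34

z_bar = 14.7000 + 8.5000i, z*z_bar = 288.34


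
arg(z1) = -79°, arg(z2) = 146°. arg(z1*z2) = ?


arg(z1*z2) = -79° + 146° = 67°
Normalized to (-180°, 180°]: 67°

67°


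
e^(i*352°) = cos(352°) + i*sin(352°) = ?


cos(352°) = 0.9903
sin(352°) = -0.1392

e^(i*352°) = 0.9903 - 0.1392i


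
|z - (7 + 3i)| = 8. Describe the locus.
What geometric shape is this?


|z - z0| = r is a circle with center z0 and radius r.
Center = (7, 3), radius = 8

Circle with center (7, 3) and radius 8


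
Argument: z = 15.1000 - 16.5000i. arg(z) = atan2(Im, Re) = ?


Re = 15.1, Im = -16.5
arg = atan2(-16.5, 15.1) = -47.5368 degrees

arg(z) = -47.5368 degrees


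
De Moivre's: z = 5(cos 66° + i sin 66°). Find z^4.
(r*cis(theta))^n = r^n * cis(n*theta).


r^4 = 5^4 = 625
n*theta = 4*66° = 264° = 264° (mod 360)
a = 625*cos(264°) = -65.3303
b = 625*sin(264°) = -621.5762

625 cis(264°) = -65.3303 - 621.5762i


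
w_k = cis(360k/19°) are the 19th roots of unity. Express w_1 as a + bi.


Angle = 360*1/19 = 18.9474°
a = cos(18.9474°) = 0.9458
b = sin(18.9474°) = 0.3247

0.9458 + 0.3247i


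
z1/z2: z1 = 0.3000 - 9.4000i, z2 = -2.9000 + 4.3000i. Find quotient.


Conjugate of z2 = -2.9000 - 4.3000i
Numerator: (0.3000 - 9.4000i)(-2.9000 - 4.3000i) = -41.2900 + 25.9700i
Denominator: (-2.9)^2 + 4.3^2 = 26.9
Result = (-41.2900 + 25.9700i)/26.9

-1.5349 + 0.9654i


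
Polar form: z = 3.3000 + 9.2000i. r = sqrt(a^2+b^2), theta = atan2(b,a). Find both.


r = sqrt(10.89+84.64) = sqrt(95.53) = 9.7739
theta = atan2(9.2, 3.3) = 70.2673 degrees

r = 9.7739, theta = 70.2673 degrees


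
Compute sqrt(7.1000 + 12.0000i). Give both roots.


|z| = sqrt(50.41+144) = 13.9431
sqrt((|z|+a)/2) = sqrt((13.9431+7.1)/2) = sqrt(10.5215) = 3.2437
sqrt((|z|-a)/2) = sqrt((13.9431-7.1)/2) = sqrt(3.4215) = 1.8497

±(3.2437 + 1.8497i) i.e. 3.2437 + 1.8497i and -3.2437 - 1.8497i


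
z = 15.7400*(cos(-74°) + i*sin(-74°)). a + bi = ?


a = 15.7400*cos(-74°) = 15.7400*0.275637 = 4.3385
b = 15.7400*sin(-74°) = 15.7400*(-0.961262) = -15.1303

4.3385 - 15.1303i


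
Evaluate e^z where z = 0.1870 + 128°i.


e^0.1870 = 1.2056
cos(128°) = -0.6157
sin(128°) = 0.788
Real = 1.2056*(-0.6157) = -0.7423
Imag = 1.2056*0.788 = 0.9500

-0.7423 + 0.9500i


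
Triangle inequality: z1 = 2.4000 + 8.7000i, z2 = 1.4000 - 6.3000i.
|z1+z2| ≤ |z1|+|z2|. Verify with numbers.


|z1| = sqrt(2.4^2 + 8.7^2) = sqrt(81.45) = 9.0250
|z2| = sqrt(1.4^2 + (-6.3)^2) = sqrt(41.65) = 6.4537
z1+z2 = 3.8000 + 2.4000i
|z1+z2| = sqrt(20.2) = 4.4944
|z1|+|z2| = 9.0250 + 6.4537 = 15.4787

|z1+z2| = 4.4944 ≤ |z1|+|z2| = 15.4787 (verified)


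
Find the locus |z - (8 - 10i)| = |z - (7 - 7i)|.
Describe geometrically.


Equal distances means the locus is the perpendicular bisector of z1 and z2.
Midpoint = ((8+7)/2, (-10+(-7))/2) = (7.5000, -8.5000)

Perpendicular bisector through (7.5000, -8.5000)


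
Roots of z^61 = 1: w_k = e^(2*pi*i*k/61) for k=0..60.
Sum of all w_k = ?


The sum of all 61th roots of unity is 0.
Geometric series: (1 - w^61)/(1 - w) = (1-1)/(1-w) = 0 since w^61 = 1, w ≠ 1.
Alternatively: coefficient of z^60 in z^61 - 1 is 0.

0


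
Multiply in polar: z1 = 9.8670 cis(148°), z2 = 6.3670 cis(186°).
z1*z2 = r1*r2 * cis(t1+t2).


r = 9.8670 * 6.3670 = 62.8232
theta = 148° + 186° = 334° = 334° (mod 360)

62.8232 cis(334°)


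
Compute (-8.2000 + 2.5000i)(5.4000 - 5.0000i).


Real = -8.2*5.4 - 2.5*(-5) = -44.28 - (-12.5) = -31.78
Imag = -8.2*(-5) + 5.4*2.5 = 41 + 13.5 = 54.5

-31.7800 + 54.5000i


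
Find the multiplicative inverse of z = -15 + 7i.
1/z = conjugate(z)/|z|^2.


|z|^2 = 225+49 = 274
1/z = (-15 - 7i)/274

1/z = -0.0547 - 0.0255i


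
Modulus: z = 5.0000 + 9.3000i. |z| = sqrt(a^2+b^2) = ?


|z| = sqrt(5^2 + 9.3^2) = sqrt(25 + 86.49) = sqrt(111.49) = 10.5589

|z| = 10.5589


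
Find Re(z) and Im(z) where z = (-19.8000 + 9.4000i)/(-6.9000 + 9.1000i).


Multiply by conjugate: (-19.8000 + 9.4000i)(-6.9000 - 9.1000i) / ((-6.9)^2 + 9.1^2)
Numerator real = -19.8*(-6.9) + 9.4*9.1 = 222.16
Numerator imag = 9.4*(-6.9) - (-19.8)*9.1 = 115.32
Denominator = 130.42
Re(z) = 222.16/130.42 = 1.7034
Im(z) = 115.32/130.42 = 0.8842

Re(z) = 1.7034, Im(z) = 0.8842


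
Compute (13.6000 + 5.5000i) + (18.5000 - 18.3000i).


Real: 13.6 + 18.5 = 32.1
Imag: 5.5 - 18.3 = -12.8

32.1000 - 12.8000i


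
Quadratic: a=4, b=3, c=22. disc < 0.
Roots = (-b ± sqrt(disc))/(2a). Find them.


disc = 3^2 - 4*4*22 = 9 - 352 = -343
sqrt(|disc|) = sqrt(343) = 18.5203
Real part = -3/(2*4) = -0.3750
Imag part = 18.5203/(2*4) = 2.3150

-0.3750 ± 2.3150i


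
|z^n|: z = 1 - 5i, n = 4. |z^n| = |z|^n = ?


|z| = sqrt(1+25) = sqrt(26) = 5.0990
|z^4| = |z|^4 = (sqrt(26))^4 = 26^2 = 676

|z^4| = 676


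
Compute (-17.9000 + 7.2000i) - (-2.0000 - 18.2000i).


Real: -17.9 + 2 = -15.9
Imag: 7.2 + 18.2 = 25.4

-15.9000 + 25.4000i


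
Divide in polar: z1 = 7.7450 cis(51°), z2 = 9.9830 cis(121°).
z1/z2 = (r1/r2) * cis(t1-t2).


r = 7.7450 / 9.9830 = 0.7758
theta = 51° - 121° = -70° = 290° (mod 360)

0.7758 cis(290°)


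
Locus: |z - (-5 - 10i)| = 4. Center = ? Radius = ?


|z - z0| = r is a circle with center z0 and radius r.
Center = (-5, -10), radius = 4

Circle with center (-5, -10) and radius 4


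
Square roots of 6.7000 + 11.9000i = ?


|z| = sqrt(44.89+141.61) = 13.6565
sqrt((|z|+a)/2) = sqrt((13.6565+6.7)/2) = sqrt(10.1783) = 3.1903
sqrt((|z|-a)/2) = sqrt((13.6565-6.7)/2) = sqrt(3.4783) = 1.8650

±(3.1903 + 1.8650i) i.e. 3.1903 + 1.8650i and -3.1903 - 1.8650i


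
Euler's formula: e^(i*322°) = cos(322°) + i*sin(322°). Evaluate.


cos(322°) = 0.7880
sin(322°) = -0.6157

e^(i*322°) = 0.7880 - 0.6157i


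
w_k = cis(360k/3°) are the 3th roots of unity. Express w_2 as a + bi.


Angle = 360*2/3 = 240°
a = cos(240°) = -0.5000
b = sin(240°) = -0.8660

-0.5000 - 0.8660i


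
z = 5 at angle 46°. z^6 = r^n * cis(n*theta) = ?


r^6 = 5^6 = 15625
n*theta = 6*46° = 276° = 276° (mod 360)
a = 15625*cos(276°) = 1633.2572
b = 15625*sin(276°) = -15539.4046

15625 cis(276°) = 1633.2572 - 15539.4046i


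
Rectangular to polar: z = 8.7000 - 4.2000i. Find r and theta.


r = sqrt(75.69+17.64) = sqrt(93.33) = 9.6607
theta = atan2(-4.2, 8.7) = -25.7693 degrees

r = 9.6607, theta = -25.7693 degrees


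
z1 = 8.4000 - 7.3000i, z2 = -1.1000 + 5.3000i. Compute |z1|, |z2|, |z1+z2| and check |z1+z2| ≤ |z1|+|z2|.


|z1| = sqrt(8.4^2 + (-7.3)^2) = sqrt(123.85) = 11.1288
|z2| = sqrt((-1.1)^2 + 5.3^2) = sqrt(29.3) = 5.4129
z1+z2 = 7.3000 - 2.0000i
|z1+z2| = sqrt(57.29) = 7.5690
|z1|+|z2| = 11.1288 + 5.4129 = 16.5417

|z1+z2| = 7.5690 ≤ |z1|+|z2| = 16.5417 (verified)


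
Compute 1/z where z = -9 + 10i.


|z|^2 = 81+100 = 181
1/z = (-9 - 10i)/181

1/z = -0.0497 - 0.0552i


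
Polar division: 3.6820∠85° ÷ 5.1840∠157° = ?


r = 3.6820 / 5.1840 = 0.7103
theta = 85° - 157° = -72° = 288° (mod 360)

0.7103 cis(288°)


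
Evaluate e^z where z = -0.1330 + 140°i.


e^-0.1330 = 0.87547
cos(140°) = -0.766
sin(140°) = 0.64279
Real = 0.87547*(-0.766) = -0.6706
Imag = 0.87547*0.64279 = 0.5627

-0.6706 + 0.5627i


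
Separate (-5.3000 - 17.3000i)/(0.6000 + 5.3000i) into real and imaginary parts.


Multiply by conjugate: (-5.3000 - 17.3000i)(0.6000 - 5.3000i) / (0.6^2 + 5.3^2)
Numerator real = -5.3*0.6 - (17.3)*5.3 = -94.87
Numerator imag = -17.3*0.6 - (-5.3)*5.3 = 17.71
Denominator = 28.45
Re(z) = -94.87/28.45 = -3.3346
Im(z) = 17.71/28.45 = 0.6225

Re(z) = -3.3346, Im(z) = 0.6225


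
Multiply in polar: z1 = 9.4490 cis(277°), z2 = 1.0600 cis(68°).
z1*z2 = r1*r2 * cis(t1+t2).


r = 9.4490 * 1.0600 = 10.0159
theta = 277° + 68° = 345° = 345° (mod 360)

10.0159 cis(345°)


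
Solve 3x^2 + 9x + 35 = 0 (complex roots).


disc = 9^2 - 4*3*35 = 81 - 420 = -339
sqrt(|disc|) = sqrt(339) = 18.4120
Real part = -9/(2*3) = -1.5000
Imag part = 18.4120/(2*3) = 3.0687

-1.5000 ± 3.0687i


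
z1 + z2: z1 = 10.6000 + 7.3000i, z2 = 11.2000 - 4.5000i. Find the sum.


Real: 10.6 + 11.2 = 21.8
Imag: 7.3 - 4.5 = 2.8

21.8000 + 2.8000i


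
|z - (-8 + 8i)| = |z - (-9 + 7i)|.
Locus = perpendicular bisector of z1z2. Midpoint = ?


Equal distances means the locus is the perpendicular bisector of z1 and z2.
Midpoint = ((-8+(-9))/2, (8+7)/2) = (-8.5000, 7.5000)

Perpendicular bisector through (-8.5000, 7.5000)


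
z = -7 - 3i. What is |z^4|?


|z| = sqrt(49+9) = sqrt(58) = 7.6158
|z^4| = |z|^4 = (sqrt(58))^4 = 58^2 = 3364

|z^4| = 3364


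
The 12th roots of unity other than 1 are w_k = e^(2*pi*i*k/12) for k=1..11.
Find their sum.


With w = e^(2*pi*i/12), all 12 of the 12th roots of unity w^0 = 1, w, ..., w^(11) sum to 0: 1 + w + ... + w^(11) = (1 - w^12)/(1 - w) = 0 since w^12 = 1, w ≠ 1.
Removing the root 1: w + w^2 + ... + w^(11) = 0 - 1 = -1

Sum = -1


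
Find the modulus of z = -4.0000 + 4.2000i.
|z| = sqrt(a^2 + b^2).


|z| = sqrt((-4)^2 + 4.2^2) = sqrt(16 + 17.64) = sqrt(33.64) = 5.8000

|z| = 5.8000


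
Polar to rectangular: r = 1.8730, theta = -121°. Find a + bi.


a = 1.8730*cos(-121°) = 1.8730*(-0.51504) = -0.9647
b = 1.8730*sin(-121°) = 1.8730*(-0.8572) = -1.6055

-0.9647 - 1.6055i


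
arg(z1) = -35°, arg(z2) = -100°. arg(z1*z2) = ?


arg(z1*z2) = -35° - 100° = -135°
Normalized to (-180°, 180°]: -135°

-135°


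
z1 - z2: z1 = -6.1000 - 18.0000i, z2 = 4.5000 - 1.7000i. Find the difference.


Real: -6.1 - 4.5 = -10.6
Imag: -18 + 1.7 = -16.3

-10.6000 - 16.3000i


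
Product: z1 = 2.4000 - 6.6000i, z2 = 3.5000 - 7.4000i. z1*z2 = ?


Real = 2.4*3.5 - (-6.6)*(-7.4) = 8.4 - 48.84 = -40.44
Imag = 2.4*(-7.4) + 3.5*(-6.6) = -17.76 - (23.1) = -40.86

-40.4400 - 40.8600i


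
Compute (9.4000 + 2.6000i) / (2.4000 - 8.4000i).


Conjugate of z2 = 2.4000 + 8.4000i
Numerator: (9.4000 + 2.6000i)(2.4000 + 8.4000i) = 0.7200 + 85.2000i
Denominator: 2.4^2 + (-8.4)^2 = 76.32
Result = (0.7200 + 85.2000i)/76.32

0.0094 + 1.1164i


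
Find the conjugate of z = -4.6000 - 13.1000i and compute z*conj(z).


z_bar = -4.6000 + 13.1000i
z*z_bar = (-4.6)^2 + (-13.1)^2 = 21.16 + 171.61 = 192.77

z_bar = -4.6000 + 13.1000i, z*z_bar = 192.77
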